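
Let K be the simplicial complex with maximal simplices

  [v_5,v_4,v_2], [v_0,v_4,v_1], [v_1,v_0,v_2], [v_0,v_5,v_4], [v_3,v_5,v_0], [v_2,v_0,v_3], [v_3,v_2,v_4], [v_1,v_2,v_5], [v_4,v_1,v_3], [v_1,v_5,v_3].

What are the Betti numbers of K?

b_0 = 1, b_1 = 0, b_2 = 0.

Take the total order v_0 < v_1 < v_2 < v_3 < v_4 < v_5 on the vertex set. Then K (dimension 2) consists of the simplices:

  0-simplices (6): [v_0], [v_1], [v_2], [v_3], [v_4], [v_5]
  1-simplices (15): (15 of them)
  2-simplices (10): [v_0,v_1,v_2], [v_0,v_1,v_4], [v_0,v_2,v_3], [v_0,v_3,v_5], [v_0,v_4,v_5], [v_1,v_2,v_5], [v_1,v_3,v_4], [v_1,v_3,v_5], [v_2,v_3,v_4], [v_2,v_4,v_5]

giving chain groups C_0 ≅ Z^6, C_1 ≅ Z^15, C_2 ≅ Z^10.

∂_1: C_1 → C_0 is given by ∂[p,q] = [q] − [p].
The 6×15 boundary matrix has rank 5 and Smith normal form diag(1,1,1,1,1).

Boundary ∂_2: C_2 → C_1 maps a triangle to the signed sum of its edges. For instance
  ∂[v_2,v_3,v_4] = [v_3,v_4] − [v_2,v_4] + [v_2,v_3],
  ∂[v_1,v_3,v_4] = [v_3,v_4] − [v_1,v_4] + [v_1,v_3].
The 15×10 boundary matrix has rank 10 and Smith normal form diag(1,1,1,1,1,1,1,1,1,2).

Computing H_k = (kernel of ∂_k) / (image of ∂_{k+1}):

  H_0: rank C_0 − rank ∂_1 = 6 − 5 = 1, and the invariant factors of ∂_1 are all 1, so H_0 ≅ Z.
  H_1: rank ker ∂_1 − rank ∂_2 = (15 − 5) − 10 = 0, and ∂_2 has invariant factor 2 > 1, so H_1 ≅ Z/2.
  H_2: rank ker ∂_2 − rank ∂_3 = (10 − 10) − 0 = 0, and there is no ∂_3, so H_2 ≅ 0.

As a check, the Euler characteristic is 6 − 15 + 10 = 1, which agrees with 1 − 0 + 0 = 1.

Hence the Betti numbers are b_0 = 1, b_1 = 0, b_2 = 0.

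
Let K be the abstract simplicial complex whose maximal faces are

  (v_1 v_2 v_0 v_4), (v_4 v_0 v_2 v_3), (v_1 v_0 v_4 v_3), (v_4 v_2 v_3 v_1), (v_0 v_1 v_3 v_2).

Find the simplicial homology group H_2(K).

H_2 ≅ 0.

We work with the vertex ordering v_0 < v_1 < v_2 < v_3 < v_4. The simplices of K, each written with vertices in increasing order, are:

  0-simplices (5): [v_0], [v_1], [v_2], [v_3], [v_4]
  1-simplices (10): [v_0,v_1], [v_0,v_2], [v_0,v_3], [v_0,v_4], [v_1,v_2], [v_1,v_3], [v_1,v_4], [v_2,v_3], [v_2,v_4], [v_3,v_4]
  2-simplices (10): [v_0,v_1,v_2], [v_0,v_1,v_3], [v_0,v_1,v_4], [v_0,v_2,v_3], [v_0,v_2,v_4], [v_0,v_3,v_4], [v_1,v_2,v_3], [v_1,v_2,v_4], [v_1,v_3,v_4], [v_2,v_3,v_4]
  3-simplices (5): [v_0,v_1,v_2,v_3], [v_0,v_1,v_2,v_4], [v_0,v_1,v_3,v_4], [v_0,v_2,v_3,v_4], [v_1,v_2,v_3,v_4]

giving chain groups C_0 ≅ Z^5, C_1 ≅ Z^10, C_2 ≅ Z^10, C_3 ≅ Z^5.

The boundary map ∂_1: C_1 → C_0 sends each edge [p,q] (with p < q) to q − p. For instance
  ∂[v_1,v_3] = [v_3] − [v_1].
This gives a 5×10 integer matrix of rank 4; reducing to Smith normal form yields diagonal entries (1,1,1,1).

∂_2: C_2 → C_1 maps a triangle to the signed sum of its edges. For instance
  ∂[v_0,v_2,v_3] = [v_2,v_3] − [v_0,v_3] + [v_0,v_2],
  ∂[v_0,v_1,v_4] = [v_1,v_4] − [v_0,v_4] + [v_0,v_1].
The resulting 10×10 matrix has rank 6, and its Smith normal form has invariant factors (1,1,1,1,1,1).

Boundary ∂_3: C_3 → C_2 sends each 3-simplex σ to the alternating sum Σ_i (−1)^i (σ with its i-th vertex removed). For instance
  ∂[v_0,v_1,v_3,v_4] = [v_1,v_3,v_4] − [v_0,v_3,v_4] + [v_0,v_1,v_4] − [v_0,v_1,v_3],
  ∂[v_0,v_2,v_3,v_4] = [v_2,v_3,v_4] − [v_0,v_3,v_4] + [v_0,v_2,v_4] − [v_0,v_2,v_3].
This gives a 10×5 integer matrix of rank 4; reducing to Smith normal form yields diagonal entries (1,1,1,1).

Computing H_k = (kernel of ∂_k) / (image of ∂_{k+1}):

  H_2: rank ker ∂_2 − rank ∂_3 = (10 − 6) − 4 = 0, and the invariant factors of ∂_3 are all 1, so H_2 = 0.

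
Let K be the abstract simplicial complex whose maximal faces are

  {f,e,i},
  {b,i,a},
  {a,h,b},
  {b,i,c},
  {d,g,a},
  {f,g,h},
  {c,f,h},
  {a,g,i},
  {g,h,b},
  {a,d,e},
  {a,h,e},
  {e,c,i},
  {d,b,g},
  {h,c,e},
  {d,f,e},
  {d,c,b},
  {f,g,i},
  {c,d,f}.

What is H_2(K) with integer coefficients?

H_2 = 0.

Order the vertices as a < b < c < d < e < f < g < h < i. Listing each simplex with vertices in this order, K has dimension 2 with simplices:

  0-simplices (9): a, b, c, d, e, f, g, h, i
  1-simplices (27): ab, ad, ae, ag, ah, ai, bc, bd, bg, bh, bi, cd, ce, cf, ch, ci, de, df, dg, ef, eh, ei, fg, fh, fi, gh, gi
  2-simplices (18): abh, abi, ade, adg, aeh, agi, bcd, bci, bdg, bgh, cdf, ceh, cei, cfh, def, efi, fgh, fgi

Hence C_0 ≅ Z^9, C_1 ≅ Z^27, C_2 ≅ Z^18.

∂_1: C_1 → C_0 is given by ∂[p,q] = [q] − [p]. For instance
  ∂eh = h − e.
As a 9×27 matrix over Z this has rank 8, with invariant factors (1,1,1,1,1,1,1,1).

Boundary ∂_2: C_2 → C_1 acts by ∂[p,q,r] = [q,r] − [p,r] + [p,q]. For instance
  ∂cfh = fh − ch + cf,
  ∂aeh = eh − ah + ae.
As a 27×18 matrix over Z this has rank 18, with invariant factors (1,1,1,1,1,1,1,1,1,1,1,1,1,1,1,1,1,2).

Reading off H_k = ker ∂_k / im ∂_{k+1}:

  H_2: rank ker ∂_2 − rank ∂_3 = (18 − 18) − 0 = 0, and there is no ∂_3, so H_2 ≅ 0.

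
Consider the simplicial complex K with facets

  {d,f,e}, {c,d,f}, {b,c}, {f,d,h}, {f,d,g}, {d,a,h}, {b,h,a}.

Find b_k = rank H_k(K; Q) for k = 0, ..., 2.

b_0 = 1, b_1 = 1, b_2 = 0.

Take the total order a < b < c < d < e < f < g < h on the vertex set. Then K (dimension 2) consists of the simplices:

  0-simplices (8): a, b, c, d, e, f, g, h
  1-simplices (14): ab, ad, ah, bc, bh, cd, cf, de, df, dg, dh, ef, fg, fh
  2-simplices (6): abh, adh, cdf, def, dfg, dfh

Hence C_0 ≅ Z^8, C_1 ≅ Z^14, C_2 ≅ Z^6.

The boundary map ∂_1: C_1 → C_0 maps an edge to its endpoints' difference, ∂[p,q] = q − p.
This gives a 8×14 integer matrix of rank 7; reducing to Smith normal form yields diagonal entries (1,1,1,1,1,1,1).

The boundary map ∂_2: C_2 → C_1 sends each 2-simplex [p,q,r] to [q,r] − [p,r] + [p,q]. For instance
  ∂abh = bh − ah + ab,
  ∂cdf = df − cf + cd.
The resulting 14×6 matrix has rank 6, and its Smith normal form has invariant factors (1,1,1,1,1,1).

Now H_k = ker ∂_k / im ∂_{k+1}, so:

  H_0: rank C_0 − rank ∂_1 = 8 − 7 = 1, and the invariant factors of ∂_1 are all 1, so H_0 = Z.
  H_1: rank ker ∂_1 − rank ∂_2 = (14 − 7) − 6 = 1, and the invariant factors of ∂_2 are all 1, so H_1 = Z.
  H_2: rank ker ∂_2 − rank ∂_3 = (6 − 6) − 0 = 0, and there is no ∂_3, so H_2 = 0.

As a check, the Euler characteristic is 8 − 14 + 6 = 0, which agrees with 1 − 1 + 0 = 0.

Hence the Betti numbers are b_0 = 1, b_1 = 1, b_2 = 0.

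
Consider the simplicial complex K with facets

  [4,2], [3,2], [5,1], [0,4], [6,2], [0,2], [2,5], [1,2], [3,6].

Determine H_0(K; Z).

K has 7 vertices, 9 edges.
rank ∂_0 = 0, rank ∂_1 = 6 ⇒ b_0 = 7 − 0 − 6 = 1; all invariant factors of ∂_1 are 1 so no torsion. So H_0 = Z.

H_0 ≅ Z.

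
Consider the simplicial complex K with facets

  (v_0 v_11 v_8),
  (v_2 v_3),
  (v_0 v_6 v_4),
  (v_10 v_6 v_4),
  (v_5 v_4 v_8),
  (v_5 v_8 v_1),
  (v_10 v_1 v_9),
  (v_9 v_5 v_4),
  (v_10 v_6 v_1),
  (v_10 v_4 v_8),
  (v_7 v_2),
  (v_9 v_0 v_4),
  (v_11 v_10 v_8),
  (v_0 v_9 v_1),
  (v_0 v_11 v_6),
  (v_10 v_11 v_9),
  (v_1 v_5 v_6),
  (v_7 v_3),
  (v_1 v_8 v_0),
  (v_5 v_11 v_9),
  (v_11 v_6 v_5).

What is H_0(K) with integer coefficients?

H_0 = Z^2.

Fix the vertex order v_0 < v_1 < v_2 < v_3 < v_4 < v_5 < v_6 < v_7 < v_8 < v_9 < v_10 < v_11 and write every simplex with vertices in increasing order. Then dim K = 2 and the simplices of K are:

  0-simplices (12): [v_0], [v_1], [v_2], [v_3], [v_4], [v_5], [v_6], [v_7], [v_8], [v_9], [v_10], [v_11]
  1-simplices (30): (30 of them)
  2-simplices (18): (18 of them)

Hence C_0 ≅ Z^12, C_1 ≅ Z^30, C_2 ≅ Z^18.

The boundary map ∂_1: C_1 → C_0 is given by ∂[p,q] = [q] − [p].
As a 12×30 matrix over Z this has rank 10, with invariant factors (1,1,1,1,1,1,1,1,1,1).

Boundary ∂_2: C_2 → C_1 sends each 2-simplex [p,q,r] to [q,r] − [p,r] + [p,q]. For instance
  ∂[v_1,v_6,v_10] = [v_6,v_10] − [v_1,v_10] + [v_1,v_6],
  ∂[v_1,v_9,v_10] = [v_9,v_10] − [v_1,v_10] + [v_1,v_9].
The 30×18 boundary matrix has rank 17 and Smith normal form diag(1,1,1,1,1,1,1,1,1,1,1,1,1,1,1,1,1).

Reading off H_k = ker ∂_k / im ∂_{k+1}:

  H_0: rank C_0 − rank ∂_1 = 12 − 10 = 2, and the invariant factors of ∂_1 are all 1, so H_0 = Z^2.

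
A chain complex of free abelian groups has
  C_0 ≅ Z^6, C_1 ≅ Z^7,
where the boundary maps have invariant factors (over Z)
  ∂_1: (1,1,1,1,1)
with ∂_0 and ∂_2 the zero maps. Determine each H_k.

H_0: b_0 = 6 − 0 − 5 = 1; torsion from ∂_1 factors > 1: none. So H_0 = Z.
H_1: b_1 = 7 − 5 − 0 = 2; torsion from ∂_2 factors > 1: none. So H_1 = Z^2.

H_0 = Z,  H_1 = Z^2.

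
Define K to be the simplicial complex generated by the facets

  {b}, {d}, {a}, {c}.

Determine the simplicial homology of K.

H_0 = Z^4.

Fix the vertex order a < b < c < d and write every simplex with vertices in increasing order. Then dim K = 0 and the simplices of K are:

  0-simplices (4): a, b, c, d

so the chain groups are C_0 ≅ Z^4.

Reading off H_k = ker ∂_k / im ∂_{k+1}:

  H_0: rank C_0 − rank ∂_1 = 4 − 0 = 4, and there is no ∂_1, so H_0 = Z^4.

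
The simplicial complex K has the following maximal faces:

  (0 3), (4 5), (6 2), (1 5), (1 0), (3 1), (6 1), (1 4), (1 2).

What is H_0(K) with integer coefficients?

Order the vertices as 0 < 1 < 2 < 3 < 4 < 5 < 6. Listing each simplex with vertices in this order, K has dimension 1 with simplices:

  0-simplices (7): [0], [1], [2], [3], [4], [5], [6]
  1-simplices (9): [0,1], [0,3], [1,2], [1,3], [1,4], [1,5], [1,6], [2,6], [4,5]

so the chain groups are C_0 ≅ Z^7, C_1 ≅ Z^9.

The boundary map ∂_1: C_1 → C_0 maps an edge to its endpoints' difference, ∂[p,q] = q − p. For instance
  ∂[1,5] = [5] − [1].
The resulting 7×9 matrix has rank 6, and its Smith normal form has invariant factors (1,1,1,1,1,1).

From H_k ≅ ker(∂_k) / im(∂_{k+1}) we obtain:

  H_0: rank C_0 − rank ∂_1 = 7 − 6 = 1, and the invariant factors of ∂_1 are all 1, so H_0 ≅ Z.

(K is a triangulation of a wedge of 3 circles.)

H_0 = Z.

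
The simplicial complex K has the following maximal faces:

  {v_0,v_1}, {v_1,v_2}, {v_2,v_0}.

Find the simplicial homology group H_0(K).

We work with the vertex ordering v_0 < v_1 < v_2. The simplices of K, each written with vertices in increasing order, are:

  0-simplices (3): [v_0], [v_1], [v_2]
  1-simplices (3): [v_0,v_1], [v_0,v_2], [v_1,v_2]

Hence C_0 ≅ Z^3, C_1 ≅ Z^3.

The boundary map ∂_1: C_1 → C_0 sends each edge [p,q] (with p < q) to q − p. For instance
  ∂[v_1,v_2] = [v_2] − [v_1].
As a 3×3 matrix over Z this has rank 2, with invariant factors (1,1).

Computing H_k = (kernel of ∂_k) / (image of ∂_{k+1}):

  H_0: rank C_0 − rank ∂_1 = 3 − 2 = 1, and the invariant factors of ∂_1 are all 1, so H_0 = Z.

H_0 = Z.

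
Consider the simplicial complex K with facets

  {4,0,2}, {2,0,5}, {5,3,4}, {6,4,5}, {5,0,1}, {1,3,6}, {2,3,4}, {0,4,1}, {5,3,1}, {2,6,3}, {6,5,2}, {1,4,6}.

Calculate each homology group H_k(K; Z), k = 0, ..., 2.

H_0 = Z,  H_1 = Z/2,  H_2 = 0.

We work with the vertex ordering 0 < 1 < 2 < 3 < 4 < 5 < 6. The simplices of K, each written with vertices in increasing order, are:

  0-simplices (7): [0], [1], [2], [3], [4], [5], [6]
  1-simplices (18): [0,1], [0,2], [0,4], [0,5], [1,3], [1,4], [1,5], [1,6], [2,3], [2,4], [2,5], [2,6], [3,4], [3,5], [3,6], [4,5], [4,6], [5,6]
  2-simplices (12): [0,1,4], [0,1,5], [0,2,4], [0,2,5], [1,3,5], [1,3,6], [1,4,6], [2,3,4], [2,3,6], [2,5,6], [3,4,5], [4,5,6]

giving chain groups C_0 ≅ Z^7, C_1 ≅ Z^18, C_2 ≅ Z^12.

Boundary ∂_1: C_1 → C_0 is given by ∂[p,q] = [q] − [p]. For instance
  ∂[3,6] = [6] − [3].
The resulting 7×18 matrix has rank 6, and its Smith normal form has invariant factors (1,1,1,1,1,1).

The boundary map ∂_2: C_2 → C_1 sends each 2-simplex [p,q,r] to [q,r] − [p,r] + [p,q]. For instance
  ∂[2,3,4] = [3,4] − [2,4] + [2,3],
  ∂[0,1,5] = [1,5] − [0,5] + [0,1].
The resulting 18×12 matrix has rank 12, and its Smith normal form has invariant factors (1,1,1,1,1,1,1,1,1,1,1,2).

Now H_k = ker ∂_k / im ∂_{k+1}, so:

  H_0: rank C_0 − rank ∂_1 = 7 − 6 = 1, and the invariant factors of ∂_1 are all 1, so H_0 = Z.
  H_1: rank ker ∂_1 − rank ∂_2 = (18 − 6) − 12 = 0, and ∂_2 has invariant factor 2 > 1, so H_1 = Z/2.
  H_2: rank ker ∂_2 − rank ∂_3 = (12 − 12) − 0 = 0, and there is no ∂_3, so H_2 = 0.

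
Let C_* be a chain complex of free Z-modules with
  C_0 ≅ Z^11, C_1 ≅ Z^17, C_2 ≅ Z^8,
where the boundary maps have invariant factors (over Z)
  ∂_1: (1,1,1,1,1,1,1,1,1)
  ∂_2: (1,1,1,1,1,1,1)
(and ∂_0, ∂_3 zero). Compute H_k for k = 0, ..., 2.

H_0: b_0 = 11 − 0 − 9 = 2; torsion from ∂_1 factors > 1: none. So H_0 = Z^2.
H_1: b_1 = 17 − 9 − 7 = 1; torsion from ∂_2 factors > 1: none. So H_1 = Z.
H_2: b_2 = 8 − 7 − 0 = 1; torsion from ∂_3 factors > 1: none. So H_2 = Z.

H_0 = Z^2,  H_1 = Z,  H_2 = Z.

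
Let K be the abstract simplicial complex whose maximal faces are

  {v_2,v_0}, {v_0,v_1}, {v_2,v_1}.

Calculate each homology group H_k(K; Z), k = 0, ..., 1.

H_0 = Z,  H_1 = Z.

Take the total order v_0 < v_1 < v_2 on the vertex set. Then K (dimension 1) consists of the simplices:

  0-simplices (3): [v_0], [v_1], [v_2]
  1-simplices (3): [v_0,v_1], [v_0,v_2], [v_1,v_2]

Hence C_0 ≅ Z^3, C_1 ≅ Z^3.

∂_1: C_1 → C_0 sends each edge [p,q] (with p < q) to q − p. For instance
  ∂[v_1,v_2] = [v_2] − [v_1].
The resulting 3×3 matrix has rank 2, and its Smith normal form has invariant factors (1,1).

Reading off H_k = ker ∂_k / im ∂_{k+1}:

  H_0: rank C_0 − rank ∂_1 = 3 − 2 = 1, and the invariant factors of ∂_1 are all 1, so H_0 ≅ Z.
  H_1: rank ker ∂_1 − rank ∂_2 = (3 − 2) − 0 = 1, and there is no ∂_2, so H_1 ≅ Z.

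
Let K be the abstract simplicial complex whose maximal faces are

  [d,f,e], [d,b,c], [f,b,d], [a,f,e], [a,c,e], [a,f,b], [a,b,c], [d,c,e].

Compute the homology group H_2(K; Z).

Take the total order a < b < c < d < e < f on the vertex set. Then K (dimension 2) consists of the simplices:

  0-simplices (6): a, b, c, d, e, f
  1-simplices (12): ab, ac, ae, af, bc, bd, bf, cd, ce, de, df, ef
  2-simplices (8): abc, abf, ace, aef, bcd, bdf, cde, def

giving chain groups C_0 ≅ Z^6, C_1 ≅ Z^12, C_2 ≅ Z^8.

∂_1: C_1 → C_0 is given by ∂[p,q] = [q] − [p]. For instance
  ∂ef = f − e.
This gives a 6×12 integer matrix of rank 5; reducing to Smith normal form yields diagonal entries (1,1,1,1,1).

Boundary ∂_2: C_2 → C_1 sends each 2-simplex [p,q,r] to [q,r] − [p,r] + [p,q]. For instance
  ∂def = ef − df + de,
  ∂bdf = df − bf + bd.
This gives a 12×8 integer matrix of rank 7; reducing to Smith normal form yields diagonal entries (1,1,1,1,1,1,1).

Reading off H_k = ker ∂_k / im ∂_{k+1}:

  H_2: rank ker ∂_2 − rank ∂_3 = (8 − 7) − 0 = 1, and there is no ∂_3, so H_2 ≅ Z.

(K is a triangulation of the 2-sphere S^2.)

H_2 = Z.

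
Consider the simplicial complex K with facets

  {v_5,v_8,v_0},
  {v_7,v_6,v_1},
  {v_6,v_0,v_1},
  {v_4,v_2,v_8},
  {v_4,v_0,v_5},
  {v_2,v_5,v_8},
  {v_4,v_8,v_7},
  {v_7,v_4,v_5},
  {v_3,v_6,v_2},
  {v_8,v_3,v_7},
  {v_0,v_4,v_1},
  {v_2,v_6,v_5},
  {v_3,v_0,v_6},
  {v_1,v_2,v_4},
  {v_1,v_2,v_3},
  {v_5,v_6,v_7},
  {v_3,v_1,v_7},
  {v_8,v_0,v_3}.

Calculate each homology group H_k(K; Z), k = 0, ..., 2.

K has 9 vertices, 27 edges, 18 triangles.
rank ∂_0 = 0, rank ∂_1 = 8 ⇒ b_0 = 9 − 0 − 8 = 1; all invariant factors of ∂_1 are 1 so no torsion. So H_0 ≅ Z.
rank ∂_1 = 8, rank ∂_2 = 18 ⇒ b_1 = 27 − 8 − 18 = 1; ∂_2 has invariant factor(s) [2] giving torsion. So H_1 ≅ Z ⊕ Z/2.
rank ∂_2 = 18, rank ∂_3 = 0 ⇒ b_2 = 18 − 18 − 0 = 0. So H_2 ≅ 0.

H_0 = Z,  H_1 = Z ⊕ Z/2,  H_2 = 0.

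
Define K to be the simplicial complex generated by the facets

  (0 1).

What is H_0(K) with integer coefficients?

H_0 ≅ Z.

We work with the vertex ordering 0 < 1. The simplices of K, each written with vertices in increasing order, are:

  0-simplices (2): [0], [1]
  1-simplices (1): [0,1]

so the chain groups are C_0 ≅ Z^2, C_1 ≅ Z^1.

The boundary map ∂_1: C_1 → C_0 sends each edge [p,q] (with p < q) to q − p. For instance
  ∂[0,1] = [1] − [0].
This gives a 2×1 integer matrix of rank 1; reducing to Smith normal form yields diagonal entries (1).

Computing H_k = (kernel of ∂_k) / (image of ∂_{k+1}):

  H_0: rank C_0 − rank ∂_1 = 2 − 1 = 1, and the invariant factors of ∂_1 are all 1, so H_0 ≅ Z.

(K is a triangulation of the 1-simplex.)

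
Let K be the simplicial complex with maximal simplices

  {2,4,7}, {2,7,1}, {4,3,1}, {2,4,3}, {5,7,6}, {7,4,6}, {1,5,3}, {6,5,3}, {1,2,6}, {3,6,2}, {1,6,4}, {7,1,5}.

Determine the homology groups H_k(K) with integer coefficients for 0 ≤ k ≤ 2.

H_0 ≅ Z,  H_1 ≅ Z/2Z,  H_2 = 0.

We work with the vertex ordering 1 < 2 < 3 < 4 < 5 < 6 < 7. The simplices of K, each written with vertices in increasing order, are:

  0-simplices (7): [1], [2], [3], [4], [5], [6], [7]
  1-simplices (18): [1,2], [1,3], [1,4], [1,5], [1,6], [1,7], [2,3], [2,4], [2,6], [2,7], [3,4], [3,5], [3,6], [4,6], [4,7], [5,6], [5,7], [6,7]
  2-simplices (12): [1,2,6], [1,2,7], [1,3,4], [1,3,5], [1,4,6], [1,5,7], [2,3,4], [2,3,6], [2,4,7], [3,5,6], [4,6,7], [5,6,7]

so the chain groups are C_0 ≅ Z^7, C_1 ≅ Z^18, C_2 ≅ Z^12.

∂_1: C_1 → C_0 maps an edge to its endpoints' difference, ∂[p,q] = q − p. For instance
  ∂[1,2] = [2] − [1].
The 7×18 boundary matrix has rank 6 and Smith normal form diag(1,1,1,1,1,1).

Boundary ∂_2: C_2 → C_1 sends each 2-simplex [p,q,r] to [q,r] − [p,r] + [p,q]. For instance
  ∂[3,5,6] = [5,6] − [3,6] + [3,5],
  ∂[2,4,7] = [4,7] − [2,7] + [2,4].
As a 18×12 matrix over Z this has rank 12, with invariant factors (1,1,1,1,1,1,1,1,1,1,1,2).

Now H_k = ker ∂_k / im ∂_{k+1}, so:

  H_0: rank C_0 − rank ∂_1 = 7 − 6 = 1, and the invariant factors of ∂_1 are all 1, so H_0 ≅ Z.
  H_1: rank ker ∂_1 − rank ∂_2 = (18 − 6) − 12 = 0, and ∂_2 has invariant factor 2 > 1, so H_1 ≅ Z/2Z.
  H_2: rank ker ∂_2 − rank ∂_3 = (12 − 12) − 0 = 0, and there is no ∂_3, so H_2 ≅ 0.

(K is a triangulation of the real projective plane RP^2.)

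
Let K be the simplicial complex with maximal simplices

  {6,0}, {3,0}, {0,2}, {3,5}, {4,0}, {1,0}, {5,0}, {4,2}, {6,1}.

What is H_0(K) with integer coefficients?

We work with the vertex ordering 0 < 1 < 2 < 3 < 4 < 5 < 6. The simplices of K, each written with vertices in increasing order, are:

  0-simplices (7): [0], [1], [2], [3], [4], [5], [6]
  1-simplices (9): [0,1], [0,2], [0,3], [0,4], [0,5], [0,6], [1,6], [2,4], [3,5]

giving chain groups C_0 ≅ Z^7, C_1 ≅ Z^9.

∂_1: C_1 → C_0 maps an edge to its endpoints' difference, ∂[p,q] = q − p.
The resulting 7×9 matrix has rank 6, and its Smith normal form has invariant factors (1,1,1,1,1,1).

From H_k ≅ ker(∂_k) / im(∂_{k+1}) we obtain:

  H_0: rank C_0 − rank ∂_1 = 7 − 6 = 1, and the invariant factors of ∂_1 are all 1, so H_0 = Z.

H_0 ≅ Z.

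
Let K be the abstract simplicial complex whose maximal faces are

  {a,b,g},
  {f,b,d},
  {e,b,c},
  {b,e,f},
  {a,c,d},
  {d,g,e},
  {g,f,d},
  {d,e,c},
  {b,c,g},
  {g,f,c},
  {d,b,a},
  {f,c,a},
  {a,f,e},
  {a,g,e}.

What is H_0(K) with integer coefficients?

H_0 ≅ Z.

Order the vertices as a < b < c < d < e < f < g. Listing each simplex with vertices in this order, K has dimension 2 with simplices:

  0-simplices (7): a, b, c, d, e, f, g
  1-simplices (21): ab, ac, ad, ae, af, ag, bc, bd, be, bf, bg, cd, ce, cf, cg, de, df, dg, ef, eg, fg
  2-simplices (14): abd, abg, acd, acf, aef, aeg, bce, bcg, bdf, bef, cde, cfg, deg, dfg

Hence C_0 ≅ Z^7, C_1 ≅ Z^21, C_2 ≅ Z^14.

∂_1: C_1 → C_0 sends each edge [p,q] (with p < q) to q − p. For instance
  ∂de = e − d.
The resulting 7×21 matrix has rank 6, and its Smith normal form has invariant factors (1,1,1,1,1,1).

∂_2: C_2 → C_1 maps a triangle to the signed sum of its edges. For instance
  ∂abg = bg − ag + ab,
  ∂acf = cf − af + ac.
The 21×14 boundary matrix has rank 13 and Smith normal form diag(1,1,1,1,1,1,1,1,1,1,1,1,1).

Now H_k = ker ∂_k / im ∂_{k+1}, so:

  H_0: rank C_0 − rank ∂_1 = 7 − 6 = 1, and the invariant factors of ∂_1 are all 1, so H_0 = Z.

(K is a triangulation of the torus T^2.)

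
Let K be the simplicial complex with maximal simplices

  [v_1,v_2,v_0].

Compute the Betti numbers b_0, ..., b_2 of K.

b_0 = 1, b_1 = 0, b_2 = 0.

Order the vertices as v_0 < v_1 < v_2. Listing each simplex with vertices in this order, K has dimension 2 with simplices:

  0-simplices (3): [v_0], [v_1], [v_2]
  1-simplices (3): [v_0,v_1], [v_0,v_2], [v_1,v_2]
  2-simplices (1): [v_0,v_1,v_2]

giving chain groups C_0 ≅ Z^3, C_1 ≅ Z^3, C_2 ≅ Z^1.

The boundary map ∂_1: C_1 → C_0 maps an edge to its endpoints' difference, ∂[p,q] = q − p. For instance
  ∂[v_0,v_2] = [v_2] − [v_0].
As a 3×3 matrix over Z this has rank 2, with invariant factors (1,1).

∂_2: C_2 → C_1 acts by ∂[p,q,r] = [q,r] − [p,r] + [p,q]. For instance
  ∂[v_0,v_1,v_2] = [v_1,v_2] − [v_0,v_2] + [v_0,v_1].
As a 3×1 matrix over Z this has rank 1, with invariant factors (1).

Computing H_k = (kernel of ∂_k) / (image of ∂_{k+1}):

  H_0: rank C_0 − rank ∂_1 = 3 − 2 = 1, and the invariant factors of ∂_1 are all 1, so H_0 ≅ Z.
  H_1: rank ker ∂_1 − rank ∂_2 = (3 − 2) − 1 = 0, and the invariant factors of ∂_2 are all 1, so H_1 ≅ 0.
  H_2: rank ker ∂_2 − rank ∂_3 = (1 − 1) − 0 = 0, and there is no ∂_3, so H_2 ≅ 0.

(K is a triangulation of the 2-simplex.)

Hence the Betti numbers are b_0 = 1, b_1 = 0, b_2 = 0.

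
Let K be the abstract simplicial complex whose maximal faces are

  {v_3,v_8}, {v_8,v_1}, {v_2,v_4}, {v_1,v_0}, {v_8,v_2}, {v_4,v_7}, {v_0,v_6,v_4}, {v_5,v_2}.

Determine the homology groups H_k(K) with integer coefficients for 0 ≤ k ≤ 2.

H_0 = Z,  H_1 = Z,  H_2 = 0.

Order the vertices as v_0 < v_1 < v_2 < v_3 < v_4 < v_5 < v_6 < v_7 < v_8. Listing each simplex with vertices in this order, K has dimension 2 with simplices:

  0-simplices (9): [v_0], [v_1], [v_2], [v_3], [v_4], [v_5], [v_6], [v_7], [v_8]
  1-simplices (10): [v_0,v_1], [v_0,v_4], [v_0,v_6], [v_1,v_8], [v_2,v_4], [v_2,v_5], [v_2,v_8], [v_3,v_8], [v_4,v_6], [v_4,v_7]
  2-simplices (1): [v_0,v_4,v_6]

giving chain groups C_0 ≅ Z^9, C_1 ≅ Z^10, C_2 ≅ Z^1.

Boundary ∂_1: C_1 → C_0 maps an edge to its endpoints' difference, ∂[p,q] = q − p.
This gives a 9×10 integer matrix of rank 8; reducing to Smith normal form yields diagonal entries (1,1,1,1,1,1,1,1).

The boundary map ∂_2: C_2 → C_1 acts by ∂[p,q,r] = [q,r] − [p,r] + [p,q]. For instance
  ∂[v_0,v_4,v_6] = [v_4,v_6] − [v_0,v_6] + [v_0,v_4].
This gives a 10×1 integer matrix of rank 1; reducing to Smith normal form yields diagonal entries (1).

Reading off H_k = ker ∂_k / im ∂_{k+1}:

  H_0: rank C_0 − rank ∂_1 = 9 − 8 = 1, and the invariant factors of ∂_1 are all 1, so H_0 = Z.
  H_1: rank ker ∂_1 − rank ∂_2 = (10 − 8) − 1 = 1, and the invariant factors of ∂_2 are all 1, so H_1 = Z.
  H_2: rank ker ∂_2 − rank ∂_3 = (1 − 1) − 0 = 0, and there is no ∂_3, so H_2 = 0.

As a check, the Euler characteristic is 9 − 10 + 1 = 0, which agrees with 1 − 1 + 0 = 0.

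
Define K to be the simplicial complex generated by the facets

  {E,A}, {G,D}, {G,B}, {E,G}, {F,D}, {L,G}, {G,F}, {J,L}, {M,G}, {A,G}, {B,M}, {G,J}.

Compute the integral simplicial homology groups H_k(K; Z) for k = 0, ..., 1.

Take the total order A < B < D < E < F < G < J < L < M on the vertex set. Then K (dimension 1) consists of the simplices:

  0-simplices (9): A, B, D, E, F, G, J, L, M
  1-simplices (12): AE, AG, BG, BM, DF, DG, EG, FG, GJ, GL, GM, JL

so the chain groups are C_0 ≅ Z^9, C_1 ≅ Z^12.

Boundary ∂_1: C_1 → C_0 maps an edge to its endpoints' difference, ∂[p,q] = q − p.
This gives a 9×12 integer matrix of rank 8; reducing to Smith normal form yields diagonal entries (1,1,1,1,1,1,1,1).

Computing H_k = (kernel of ∂_k) / (image of ∂_{k+1}):

  H_0: rank C_0 − rank ∂_1 = 9 − 8 = 1, and the invariant factors of ∂_1 are all 1, so H_0 ≅ Z.
  H_1: rank ker ∂_1 − rank ∂_2 = (12 − 8) − 0 = 4, and there is no ∂_2, so H_1 ≅ Z^4.

As a check, the Euler characteristic is 9 − 12 = -3, which agrees with 1 − 4 = -3.

H_0 ≅ Z,  H_1 ≅ Z^4.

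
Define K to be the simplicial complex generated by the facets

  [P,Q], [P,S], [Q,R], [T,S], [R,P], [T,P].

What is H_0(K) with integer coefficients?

H_0 = Z.

K has 5 vertices, 6 edges.
rank ∂_0 = 0, rank ∂_1 = 4 ⇒ b_0 = 5 − 0 − 4 = 1; all invariant factors of ∂_1 are 1 so no torsion. So H_0 ≅ Z.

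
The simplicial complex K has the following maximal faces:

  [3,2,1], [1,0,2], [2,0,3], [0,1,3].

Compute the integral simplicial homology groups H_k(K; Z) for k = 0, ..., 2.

Order the vertices as 0 < 1 < 2 < 3. Listing each simplex with vertices in this order, K has dimension 2 with simplices:

  0-simplices (4): [0], [1], [2], [3]
  1-simplices (6): [0,1], [0,2], [0,3], [1,2], [1,3], [2,3]
  2-simplices (4): [0,1,2], [0,1,3], [0,2,3], [1,2,3]

giving chain groups C_0 ≅ Z^4, C_1 ≅ Z^6, C_2 ≅ Z^4.

∂_1: C_1 → C_0 sends each edge [p,q] (with p < q) to q − p.
The 4×6 boundary matrix has rank 3 and Smith normal form diag(1,1,1).

Boundary ∂_2: C_2 → C_1 acts by ∂[p,q,r] = [q,r] − [p,r] + [p,q]. For instance
  ∂[0,1,3] = [1,3] − [0,3] + [0,1],
  ∂[0,2,3] = [2,3] − [0,3] + [0,2].
As a 6×4 matrix over Z this has rank 3, with invariant factors (1,1,1).

Now H_k = ker ∂_k / im ∂_{k+1}, so:

  H_0: rank C_0 − rank ∂_1 = 4 − 3 = 1, and the invariant factors of ∂_1 are all 1, so H_0 ≅ Z.
  H_1: rank ker ∂_1 − rank ∂_2 = (6 − 3) − 3 = 0, and the invariant factors of ∂_2 are all 1, so H_1 ≅ 0.
  H_2: rank ker ∂_2 − rank ∂_3 = (4 − 3) − 0 = 1, and there is no ∂_3, so H_2 ≅ Z.

H_0 = Z,  H_1 = 0,  H_2 = Z.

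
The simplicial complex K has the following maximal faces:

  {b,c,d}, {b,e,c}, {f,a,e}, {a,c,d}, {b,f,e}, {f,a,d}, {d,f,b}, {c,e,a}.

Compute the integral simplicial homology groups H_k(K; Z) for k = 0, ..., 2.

We work with the vertex ordering a < b < c < d < e < f. The simplices of K, each written with vertices in increasing order, are:

  0-simplices (6): a, b, c, d, e, f
  1-simplices (12): ac, ad, ae, af, bc, bd, be, bf, cd, ce, df, ef
  2-simplices (8): acd, ace, adf, aef, bcd, bce, bdf, bef

so the chain groups are C_0 ≅ Z^6, C_1 ≅ Z^12, C_2 ≅ Z^8.

Boundary ∂_1: C_1 → C_0 sends each edge [p,q] (with p < q) to q − p. For instance
  ∂bd = d − b.
As a 6×12 matrix over Z this has rank 5, with invariant factors (1,1,1,1,1).

The boundary map ∂_2: C_2 → C_1 sends each 2-simplex [p,q,r] to [q,r] − [p,r] + [p,q]. For instance
  ∂bef = ef − bf + be,
  ∂aef = ef − af + ae.
The resulting 12×8 matrix has rank 7, and its Smith normal form has invariant factors (1,1,1,1,1,1,1).

Now H_k = ker ∂_k / im ∂_{k+1}, so:

  H_0: rank C_0 − rank ∂_1 = 6 − 5 = 1, and the invariant factors of ∂_1 are all 1, so H_0 ≅ Z.
  H_1: rank ker ∂_1 − rank ∂_2 = (12 − 5) − 7 = 0, and the invariant factors of ∂_2 are all 1, so H_1 ≅ 0.
  H_2: rank ker ∂_2 − rank ∂_3 = (8 − 7) − 0 = 1, and there is no ∂_3, so H_2 ≅ Z.

As a check, the Euler characteristic is 6 − 12 + 8 = 2, which agrees with 1 − 0 + 1 = 2.

H_0 ≅ Z,  H_1 = 0,  H_2 ≅ Z.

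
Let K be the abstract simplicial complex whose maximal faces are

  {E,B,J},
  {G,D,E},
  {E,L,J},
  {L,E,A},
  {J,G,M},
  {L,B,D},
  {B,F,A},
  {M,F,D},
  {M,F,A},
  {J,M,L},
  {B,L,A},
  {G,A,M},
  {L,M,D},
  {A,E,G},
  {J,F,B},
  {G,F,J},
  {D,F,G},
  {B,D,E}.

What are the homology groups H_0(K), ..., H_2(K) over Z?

H_0 = Z,  H_1 = Z × Z/2,  H_2 = 0.

Order the vertices as A < B < D < E < F < G < J < L < M. Listing each simplex with vertices in this order, K has dimension 2 with simplices:

  0-simplices (9): A, B, D, E, F, G, J, L, M
  1-simplices (27): AB, AE, AF, AG, AL, AM, BD, BE, BF, BJ, BL, DE, DF, DG, DL, DM, EG, EJ, EL, FG, FJ, FM, GJ, GM, JL, JM, LM
  2-simplices (18): ABF, ABL, AEG, AEL, AFM, AGM, BDE, BDL, BEJ, BFJ, DEG, DFG, DFM, DLM, EJL, FGJ, GJM, JLM

giving chain groups C_0 ≅ Z^9, C_1 ≅ Z^27, C_2 ≅ Z^18.

The boundary map ∂_1: C_1 → C_0 maps an edge to its endpoints' difference, ∂[p,q] = q − p.
This gives a 9×27 integer matrix of rank 8; reducing to Smith normal form yields diagonal entries (1,1,1,1,1,1,1,1).

The boundary map ∂_2: C_2 → C_1 acts by ∂[p,q,r] = [q,r] − [p,r] + [p,q]. For instance
  ∂AEL = EL − AL + AE,
  ∂FGJ = GJ − FJ + FG.
The 27×18 boundary matrix has rank 18 and Smith normal form diag(1,1,1,1,1,1,1,1,1,1,1,1,1,1,1,1,1,2).

Reading off H_k = ker ∂_k / im ∂_{k+1}:

  H_0: rank C_0 − rank ∂_1 = 9 − 8 = 1, and the invariant factors of ∂_1 are all 1, so H_0 ≅ Z.
  H_1: rank ker ∂_1 − rank ∂_2 = (27 − 8) − 18 = 1, and ∂_2 has invariant factor 2 > 1, so H_1 ≅ Z × Z/2.
  H_2: rank ker ∂_2 − rank ∂_3 = (18 − 18) − 0 = 0, and there is no ∂_3, so H_2 ≅ 0.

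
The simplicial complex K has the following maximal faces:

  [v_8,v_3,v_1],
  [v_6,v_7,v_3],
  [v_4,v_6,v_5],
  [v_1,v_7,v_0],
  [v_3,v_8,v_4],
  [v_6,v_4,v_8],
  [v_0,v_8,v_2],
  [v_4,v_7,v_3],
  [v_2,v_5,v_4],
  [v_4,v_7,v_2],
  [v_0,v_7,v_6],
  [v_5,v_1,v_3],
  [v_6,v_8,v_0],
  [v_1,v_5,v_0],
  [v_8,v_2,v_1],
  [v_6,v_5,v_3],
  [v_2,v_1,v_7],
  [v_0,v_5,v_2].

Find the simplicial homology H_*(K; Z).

Fix the vertex order v_0 < v_1 < v_2 < v_3 < v_4 < v_5 < v_6 < v_7 < v_8 and write every simplex with vertices in increasing order. Then dim K = 2 and the simplices of K are:

  0-simplices (9): [v_0], [v_1], [v_2], [v_3], [v_4], [v_5], [v_6], [v_7], [v_8]
  1-simplices (27): (27 of them)
  2-simplices (18): (18 of them)

giving chain groups C_0 ≅ Z^9, C_1 ≅ Z^27, C_2 ≅ Z^18.

Boundary ∂_1: C_1 → C_0 maps an edge to its endpoints' difference, ∂[p,q] = q − p.
The 9×27 boundary matrix has rank 8 and Smith normal form diag(1,1,1,1,1,1,1,1).

The boundary map ∂_2: C_2 → C_1 sends each 2-simplex [p,q,r] to [q,r] − [p,r] + [p,q]. For instance
  ∂[v_0,v_6,v_7] = [v_6,v_7] − [v_0,v_7] + [v_0,v_6],
  ∂[v_2,v_4,v_5] = [v_4,v_5] − [v_2,v_5] + [v_2,v_4].
This gives a 27×18 integer matrix of rank 18; reducing to Smith normal form yields diagonal entries (1,1,1,1,1,1,1,1,1,1,1,1,1,1,1,1,1,2).

From H_k ≅ ker(∂_k) / im(∂_{k+1}) we obtain:

  H_0: rank C_0 − rank ∂_1 = 9 − 8 = 1, and the invariant factors of ∂_1 are all 1, so H_0 ≅ Z.
  H_1: rank ker ∂_1 − rank ∂_2 = (27 − 8) − 18 = 1, and ∂_2 has invariant factor 2 > 1, so H_1 ≅ Z × Z/2.
  H_2: rank ker ∂_2 − rank ∂_3 = (18 − 18) − 0 = 0, and there is no ∂_3, so H_2 ≅ 0.

(K is a triangulation of the Klein bottle.)

H_0 ≅ Z,  H_1 ≅ Z × Z/2,  H_2 = 0.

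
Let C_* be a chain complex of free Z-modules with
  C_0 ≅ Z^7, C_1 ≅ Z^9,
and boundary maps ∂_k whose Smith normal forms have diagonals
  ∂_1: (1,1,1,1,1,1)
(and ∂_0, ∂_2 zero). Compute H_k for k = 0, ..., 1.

H_0 = Z,  H_1 = Z^3.

H_0: b_0 = 7 − 0 − 6 = 1; torsion from ∂_1 factors > 1: none. So H_0 = Z.
H_1: b_1 = 9 − 6 − 0 = 3; torsion from ∂_2 factors > 1: none. So H_1 = Z^3.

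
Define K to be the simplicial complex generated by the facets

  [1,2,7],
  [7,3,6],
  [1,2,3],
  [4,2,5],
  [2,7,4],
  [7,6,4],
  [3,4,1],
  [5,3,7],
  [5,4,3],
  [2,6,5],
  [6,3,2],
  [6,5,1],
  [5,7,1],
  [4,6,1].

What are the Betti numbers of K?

b_0 = 1, b_1 = 2, b_2 = 1.

We work with the vertex ordering 1 < 2 < 3 < 4 < 5 < 6 < 7. The simplices of K, each written with vertices in increasing order, are:

  0-simplices (7): [1], [2], [3], [4], [5], [6], [7]
  1-simplices (21): [1,2], [1,3], [1,4], [1,5], [1,6], [1,7], [2,3], [2,4], [2,5], [2,6], [2,7], [3,4], [3,5], [3,6], [3,7], [4,5], [4,6], [4,7], [5,6], [5,7], [6,7]
  2-simplices (14): [1,2,3], [1,2,7], [1,3,4], [1,4,6], [1,5,6], [1,5,7], [2,3,6], [2,4,5], [2,4,7], [2,5,6], [3,4,5], [3,5,7], [3,6,7], [4,6,7]

Hence C_0 ≅ Z^7, C_1 ≅ Z^21, C_2 ≅ Z^14.

Boundary ∂_1: C_1 → C_0 maps an edge to its endpoints' difference, ∂[p,q] = q − p. For instance
  ∂[1,5] = [5] − [1].
The resulting 7×21 matrix has rank 6, and its Smith normal form has invariant factors (1,1,1,1,1,1).

∂_2: C_2 → C_1 acts by ∂[p,q,r] = [q,r] − [p,r] + [p,q]. For instance
  ∂[3,5,7] = [5,7] − [3,7] + [3,5],
  ∂[2,3,6] = [3,6] − [2,6] + [2,3].
This gives a 21×14 integer matrix of rank 13; reducing to Smith normal form yields diagonal entries (1,1,1,1,1,1,1,1,1,1,1,1,1).

From H_k ≅ ker(∂_k) / im(∂_{k+1}) we obtain:

  H_0: rank C_0 − rank ∂_1 = 7 − 6 = 1, and the invariant factors of ∂_1 are all 1, so H_0 = Z.
  H_1: rank ker ∂_1 − rank ∂_2 = (21 − 6) − 13 = 2, and the invariant factors of ∂_2 are all 1, so H_1 = Z^2.
  H_2: rank ker ∂_2 − rank ∂_3 = (14 − 13) − 0 = 1, and there is no ∂_3, so H_2 = Z.

Hence the Betti numbers are b_0 = 1, b_1 = 2, b_2 = 1.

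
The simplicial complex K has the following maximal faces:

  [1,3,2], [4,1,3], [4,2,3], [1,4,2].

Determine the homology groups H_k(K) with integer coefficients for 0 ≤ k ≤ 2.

H_0 = Z,  H_1 = 0,  H_2 = Z.

Order the vertices as 1 < 2 < 3 < 4. Listing each simplex with vertices in this order, K has dimension 2 with simplices:

  0-simplices (4): [1], [2], [3], [4]
  1-simplices (6): [1,2], [1,3], [1,4], [2,3], [2,4], [3,4]
  2-simplices (4): [1,2,3], [1,2,4], [1,3,4], [2,3,4]

Hence C_0 ≅ Z^4, C_1 ≅ Z^6, C_2 ≅ Z^4.

Boundary ∂_1: C_1 → C_0 sends each edge [p,q] (with p < q) to q − p.
The 4×6 boundary matrix has rank 3 and Smith normal form diag(1,1,1).

Boundary ∂_2: C_2 → C_1 sends each 2-simplex [p,q,r] to [q,r] − [p,r] + [p,q]. For instance
  ∂[2,3,4] = [3,4] − [2,4] + [2,3],
  ∂[1,3,4] = [3,4] − [1,4] + [1,3].
The resulting 6×4 matrix has rank 3, and its Smith normal form has invariant factors (1,1,1).

Computing H_k = (kernel of ∂_k) / (image of ∂_{k+1}):

  H_0: rank C_0 − rank ∂_1 = 4 − 3 = 1, and the invariant factors of ∂_1 are all 1, so H_0 ≅ Z.
  H_1: rank ker ∂_1 − rank ∂_2 = (6 − 3) − 3 = 0, and the invariant factors of ∂_2 are all 1, so H_1 ≅ 0.
  H_2: rank ker ∂_2 − rank ∂_3 = (4 − 3) − 0 = 1, and there is no ∂_3, so H_2 ≅ Z.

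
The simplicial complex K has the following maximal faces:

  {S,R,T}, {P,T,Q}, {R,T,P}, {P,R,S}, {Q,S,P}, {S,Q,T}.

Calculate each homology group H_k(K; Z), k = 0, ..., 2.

H_0 ≅ Z,  H_1 = 0,  H_2 ≅ Z.

Order the vertices as P < Q < R < S < T. Listing each simplex with vertices in this order, K has dimension 2 with simplices:

  0-simplices (5): P, Q, R, S, T
  1-simplices (9): PQ, PR, PS, PT, QS, QT, RS, RT, ST
  2-simplices (6): PQS, PQT, PRS, PRT, QST, RST

so the chain groups are C_0 ≅ Z^5, C_1 ≅ Z^9, C_2 ≅ Z^6.

The boundary map ∂_1: C_1 → C_0 is given by ∂[p,q] = [q] − [p].
This gives a 5×9 integer matrix of rank 4; reducing to Smith normal form yields diagonal entries (1,1,1,1).

∂_2: C_2 → C_1 sends each 2-simplex [p,q,r] to [q,r] − [p,r] + [p,q]. For instance
  ∂PQS = QS − PS + PQ,
  ∂PRT = RT − PT + PR.
The resulting 9×6 matrix has rank 5, and its Smith normal form has invariant factors (1,1,1,1,1).

Now H_k = ker ∂_k / im ∂_{k+1}, so:

  H_0: rank C_0 − rank ∂_1 = 5 − 4 = 1, and the invariant factors of ∂_1 are all 1, so H_0 = Z.
  H_1: rank ker ∂_1 − rank ∂_2 = (9 − 4) − 5 = 0, and the invariant factors of ∂_2 are all 1, so H_1 = 0.
  H_2: rank ker ∂_2 − rank ∂_3 = (6 − 5) − 0 = 1, and there is no ∂_3, so H_2 = Z.

As a check, the Euler characteristic is 5 − 9 + 6 = 2, which agrees with 1 − 0 + 1 = 2.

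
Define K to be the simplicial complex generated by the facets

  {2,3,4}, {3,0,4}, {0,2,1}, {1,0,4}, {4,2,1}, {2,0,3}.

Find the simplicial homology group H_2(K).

We work with the vertex ordering 0 < 1 < 2 < 3 < 4. The simplices of K, each written with vertices in increasing order, are:

  0-simplices (5): [0], [1], [2], [3], [4]
  1-simplices (9): [0,1], [0,2], [0,3], [0,4], [1,2], [1,4], [2,3], [2,4], [3,4]
  2-simplices (6): [0,1,2], [0,1,4], [0,2,3], [0,3,4], [1,2,4], [2,3,4]

Hence C_0 ≅ Z^5, C_1 ≅ Z^9, C_2 ≅ Z^6.

The boundary map ∂_1: C_1 → C_0 is given by ∂[p,q] = [q] − [p].
As a 5×9 matrix over Z this has rank 4, with invariant factors (1,1,1,1).

The boundary map ∂_2: C_2 → C_1 maps a triangle to the signed sum of its edges. For instance
  ∂[2,3,4] = [3,4] − [2,4] + [2,3],
  ∂[1,2,4] = [2,4] − [1,4] + [1,2].
As a 9×6 matrix over Z this has rank 5, with invariant factors (1,1,1,1,1).

From H_k ≅ ker(∂_k) / im(∂_{k+1}) we obtain:

  H_2: rank ker ∂_2 − rank ∂_3 = (6 − 5) − 0 = 1, and there is no ∂_3, so H_2 = Z.

H_2 = Z.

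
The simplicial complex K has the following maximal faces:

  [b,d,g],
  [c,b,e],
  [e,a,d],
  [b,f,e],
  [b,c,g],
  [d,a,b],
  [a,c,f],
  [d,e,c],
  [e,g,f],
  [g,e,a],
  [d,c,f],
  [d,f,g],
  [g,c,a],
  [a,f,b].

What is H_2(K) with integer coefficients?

H_2 = Z.

We work with the vertex ordering a < b < c < d < e < f < g. The simplices of K, each written with vertices in increasing order, are:

  0-simplices (7): a, b, c, d, e, f, g
  1-simplices (21): ab, ac, ad, ae, af, ag, bc, bd, be, bf, bg, cd, ce, cf, cg, de, df, dg, ef, eg, fg
  2-simplices (14): abd, abf, acf, acg, ade, aeg, bce, bcg, bdg, bef, cde, cdf, dfg, efg

so the chain groups are C_0 ≅ Z^7, C_1 ≅ Z^21, C_2 ≅ Z^14.

Boundary ∂_1: C_1 → C_0 maps an edge to its endpoints' difference, ∂[p,q] = q − p. For instance
  ∂dg = g − d.
The 7×21 boundary matrix has rank 6 and Smith normal form diag(1,1,1,1,1,1).

The boundary map ∂_2: C_2 → C_1 sends each 2-simplex [p,q,r] to [q,r] − [p,r] + [p,q]. For instance
  ∂bcg = cg − bg + bc,
  ∂abf = bf − af + ab.
This gives a 21×14 integer matrix of rank 13; reducing to Smith normal form yields diagonal entries (1,1,1,1,1,1,1,1,1,1,1,1,1).

Computing H_k = (kernel of ∂_k) / (image of ∂_{k+1}):

  H_2: rank ker ∂_2 − rank ∂_3 = (14 − 13) − 0 = 1, and there is no ∂_3, so H_2 ≅ Z.

(K is a triangulation of the torus T^2.)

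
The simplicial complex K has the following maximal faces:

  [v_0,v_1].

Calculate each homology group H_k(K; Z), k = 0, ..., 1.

Fix the vertex order v_0 < v_1 and write every simplex with vertices in increasing order. Then dim K = 1 and the simplices of K are:

  0-simplices (2): [v_0], [v_1]
  1-simplices (1): [v_0,v_1]

Hence C_0 ≅ Z^2, C_1 ≅ Z^1.

The boundary map ∂_1: C_1 → C_0 maps an edge to its endpoints' difference, ∂[p,q] = q − p.
The resulting 2×1 matrix has rank 1, and its Smith normal form has invariant factors (1).

From H_k ≅ ker(∂_k) / im(∂_{k+1}) we obtain:

  H_0: rank C_0 − rank ∂_1 = 2 − 1 = 1, and the invariant factors of ∂_1 are all 1, so H_0 = Z.
  H_1: rank ker ∂_1 − rank ∂_2 = (1 − 1) − 0 = 0, and there is no ∂_2, so H_1 = 0.

As a check, the Euler characteristic is 2 − 1 = 1, which agrees with 1 − 0 = 1.

H_0 ≅ Z,  H_1 = 0.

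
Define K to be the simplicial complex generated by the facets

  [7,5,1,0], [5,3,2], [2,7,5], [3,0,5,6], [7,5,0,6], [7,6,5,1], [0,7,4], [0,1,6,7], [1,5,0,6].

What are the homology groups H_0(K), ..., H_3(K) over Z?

H_0 ≅ Z,  H_1 = 0,  H_2 = 0,  H_3 ≅ Z.

K has 8 vertices, 18 edges, 16 triangles, 6 3-simplices.
rank ∂_0 = 0, rank ∂_1 = 7 ⇒ b_0 = 8 − 0 − 7 = 1; all invariant factors of ∂_1 are 1 so no torsion. So H_0 = Z.
rank ∂_1 = 7, rank ∂_2 = 11 ⇒ b_1 = 18 − 7 − 11 = 0; all invariant factors of ∂_2 are 1 so no torsion. So H_1 = 0.
rank ∂_2 = 11, rank ∂_3 = 5 ⇒ b_2 = 16 − 11 − 5 = 0; all invariant factors of ∂_3 are 1 so no torsion. So H_2 = 0.
rank ∂_3 = 5, rank ∂_4 = 0 ⇒ b_3 = 6 − 5 − 0 = 1. So H_3 = Z.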